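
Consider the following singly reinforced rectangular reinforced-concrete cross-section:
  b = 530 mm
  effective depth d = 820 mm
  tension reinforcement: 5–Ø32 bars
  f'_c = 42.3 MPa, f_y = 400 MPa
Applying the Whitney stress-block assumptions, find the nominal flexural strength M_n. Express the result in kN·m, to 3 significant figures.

A_s = 5 × 804 = 4020 mm².
T = A_s f_y = 4020 × 400 = 1608000 N = 1608 kN.
From C = T: a = T/(0.85 f'_c b) = 1608000/(0.85 × 42.3 × 530) = 84.38 mm.
M_n = T(d − a/2) = 1608 kN × (820 − 42.19) mm = 1250.72 kN·m.

M_n ≈ 1250 kN·m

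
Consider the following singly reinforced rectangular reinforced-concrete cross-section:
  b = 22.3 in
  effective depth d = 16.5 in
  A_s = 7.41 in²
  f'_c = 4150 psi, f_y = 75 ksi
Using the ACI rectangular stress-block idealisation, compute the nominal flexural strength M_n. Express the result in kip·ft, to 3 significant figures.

T = A_s f_y = 7.41 × 75 = 555.75 kips.
a = T/(0.85 f'_c b) = 555.75/(0.85 × 4.15 × 22.3) = 7.065 in.
M_n = T(d − a/2) = 555.75 × (16.5 − 3.5325) = 7206.7 kip·in = 7206.7/12 = 600.56 kip·ft.

M_n ≈ 601 kip·ft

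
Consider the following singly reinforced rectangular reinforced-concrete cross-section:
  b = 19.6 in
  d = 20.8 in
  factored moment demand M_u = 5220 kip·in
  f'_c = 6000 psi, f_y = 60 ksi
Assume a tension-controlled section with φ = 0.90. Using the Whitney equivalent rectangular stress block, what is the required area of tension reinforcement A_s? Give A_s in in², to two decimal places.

A_s ≈ 5.01 in²

M_n = M_u/φ = 5220/0.90 = 5800 kip·in.
From M_n = 0.85 f'_c a b (d − a/2):
a = d − √(d² − 2M_n/(0.85 f'_c b)) = 20.8 − √(20.8² − 2 × 5800/(0.85 × 6 × 19.6)) = 3.007 in.
A_s = 0.85 f'_c a b / f_y = 0.85 × 6 × 3.007 × 19.6 / 60 = 5.010 in².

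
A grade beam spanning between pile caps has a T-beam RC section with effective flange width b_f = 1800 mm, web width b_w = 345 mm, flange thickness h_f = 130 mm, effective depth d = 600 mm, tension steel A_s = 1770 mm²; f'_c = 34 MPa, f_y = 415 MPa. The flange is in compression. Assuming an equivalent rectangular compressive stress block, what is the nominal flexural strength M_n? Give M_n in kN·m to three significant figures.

M_n ≈ 436 kN·m

Tension: T = A_s f_y = 1770 × 415 = 734550 N.
Try a within the flange: a = T/(0.85 f'_c b_f) = 734550/(0.85 × 34 × 1800) = 14.12 mm.
Since a = 14.12 ≤ h_f = 130 mm, the stress block lies entirely in the flange; analyse as a rectangular beam of width b_f.
M_n = T(d − a/2) = 734550 × (600 − 7.06) = 435.54 × 10⁶ N·mm.
M_n = 435.54 kN·m.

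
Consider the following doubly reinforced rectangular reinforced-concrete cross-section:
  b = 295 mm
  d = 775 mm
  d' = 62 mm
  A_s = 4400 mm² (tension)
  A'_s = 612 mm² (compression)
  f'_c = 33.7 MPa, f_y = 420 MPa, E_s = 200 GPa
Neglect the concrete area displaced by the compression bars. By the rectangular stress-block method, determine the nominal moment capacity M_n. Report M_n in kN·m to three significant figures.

M_n ≈ 1270 kN·m

Assume both tension and compression steel yield.
Net tension couple steel: A_s − A'_s = 3788 mm².
a = (A_s − A'_s) f_y / (0.85 f'_c b) = 1590960/(0.85 × 33.7 × 295) = 188.27 mm.
c = a/β₁ = 188.27/0.809 = 232.72 mm; ε'_s = 0.003(c − d')/c = 0.0022 ≥ f_y/E_s = 0.0021, so compression steel does yield.
M_n = (A_s − A'_s) f_y (d − a/2) + A'_s f_y (d − d') = [1590960 × (775 − 94.135) + 257040 × (775 − 62)] × 10⁻⁶ = 1083.23 + 183.27 = 1266.50 kN·m.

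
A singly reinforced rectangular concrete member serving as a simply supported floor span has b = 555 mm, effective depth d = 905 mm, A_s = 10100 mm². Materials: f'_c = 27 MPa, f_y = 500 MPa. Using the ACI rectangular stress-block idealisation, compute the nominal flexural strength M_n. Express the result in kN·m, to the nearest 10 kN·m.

T = A_s f_y = 10100 × 500 = 5050000 N = 5050 kN.
From C = T: a = T/(0.85 f'_c b) = 5050000/(0.85 × 27 × 555) = 396.47 mm.
M_n = T(d − a/2) = 5050 kN × (905 − 198.235) mm = 3569.16 kN·m.

M_n ≈ 3570 kN·m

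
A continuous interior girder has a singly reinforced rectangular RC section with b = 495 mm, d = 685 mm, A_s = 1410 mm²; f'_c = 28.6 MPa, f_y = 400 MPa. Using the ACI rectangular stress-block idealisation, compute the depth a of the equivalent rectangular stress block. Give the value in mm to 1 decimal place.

a ≈ 46.9 mm

T = A_s f_y = 1410 × 400 = 564000 N = 564 kN.
Setting C = 0.85 f'_c a b equal to T: a = 564000/(0.85 × 28.6 × 495) = 46.9 mm.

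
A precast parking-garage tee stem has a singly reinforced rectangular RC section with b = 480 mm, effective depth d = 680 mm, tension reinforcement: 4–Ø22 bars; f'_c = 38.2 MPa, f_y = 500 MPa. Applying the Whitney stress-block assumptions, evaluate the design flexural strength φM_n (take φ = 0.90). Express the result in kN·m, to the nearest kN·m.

φM_n ≈ 448 kN·m

A_s = 4 × 380 = 1520 mm².
T = A_s f_y = 1520 × 500 = 760000 N = 760 kN.
From C = T: a = T/(0.85 f'_c b) = 760000/(0.85 × 38.2 × 480) = 48.76 mm.
M_n = T(d − a/2) = 760 kN × (680 − 24.38) mm = 498.27 kN·m.
φM_n = 0.90 × 498.27 = 448.44 kN·m.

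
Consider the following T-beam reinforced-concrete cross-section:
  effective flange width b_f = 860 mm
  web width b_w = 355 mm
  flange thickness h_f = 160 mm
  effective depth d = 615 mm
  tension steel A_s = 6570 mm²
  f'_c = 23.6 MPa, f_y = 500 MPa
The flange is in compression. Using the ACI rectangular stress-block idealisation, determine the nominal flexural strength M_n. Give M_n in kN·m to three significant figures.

Tension: T = A_s f_y = 6570 × 500 = 3285000 N.
Try a within the flange: a = T/(0.85 f'_c b_f) = 3285000/(0.85 × 23.6 × 860) = 190.42 mm.
a = 190.42 > h_f = 160 mm: the block extends into the web. Split into flange-overhang and web parts.
C_f = 0.85 f'_c (b_f − b_w) h_f = 0.85 × 23.6 × (860 − 355) × 160 = 1620848 N.
Remaining web compression depth: a_w = (T − C_f)/(0.85 f'_c b_w) = (3285000 − 1620848)/(0.85 × 23.6 × 355) = 233.69 mm.
M_n = C_f(d − h_f/2) + (T − C_f)(d − a_w/2) = 1620848 × (615 − 80) + 1664152 × (615 − 116.845) = 867.15 + 829.01 = 1696.16 × 10⁶ N·mm.
M_n = 1696.16 kN·m.

M_n ≈ 1700 kN·m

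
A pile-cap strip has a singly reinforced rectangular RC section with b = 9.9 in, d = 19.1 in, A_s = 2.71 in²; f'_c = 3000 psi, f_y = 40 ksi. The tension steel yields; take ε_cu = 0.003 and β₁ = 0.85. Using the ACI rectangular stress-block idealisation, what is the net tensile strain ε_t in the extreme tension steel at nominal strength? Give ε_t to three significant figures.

ε_t ≈ 0.00834

a = A_s f_y/(0.85 f'_c b) = 4.294 in.
β₁ = 0.85, so c = a/β₁ = 4.294/0.85 = 5.052 in.
From the linear strain diagram with ε_cu = 0.003: ε_t = 0.003 (d − c)/c = 0.003 × (19.1 − 5.052)/5.052 = 0.00834.
Since ε_t ≥ 0.005, the section is tension-controlled.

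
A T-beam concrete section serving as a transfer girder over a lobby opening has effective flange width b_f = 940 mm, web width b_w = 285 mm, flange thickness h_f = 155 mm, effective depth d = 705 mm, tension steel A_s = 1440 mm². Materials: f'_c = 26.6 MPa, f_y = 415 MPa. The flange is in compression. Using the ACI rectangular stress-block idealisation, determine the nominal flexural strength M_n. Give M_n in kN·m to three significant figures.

M_n ≈ 413 kN·m

Tension: T = A_s f_y = 1440 × 415 = 597600 N.
Try a within the flange: a = T/(0.85 f'_c b_f) = 597600/(0.85 × 26.6 × 940) = 28.12 mm.
Since a = 28.12 ≤ h_f = 155 mm, the stress block lies entirely in the flange; analyse as a rectangular beam of width b_f.
M_n = T(d − a/2) = 597600 × (705 − 14.06) = 412.91 × 10⁶ N·mm.
M_n = 412.91 kN·m.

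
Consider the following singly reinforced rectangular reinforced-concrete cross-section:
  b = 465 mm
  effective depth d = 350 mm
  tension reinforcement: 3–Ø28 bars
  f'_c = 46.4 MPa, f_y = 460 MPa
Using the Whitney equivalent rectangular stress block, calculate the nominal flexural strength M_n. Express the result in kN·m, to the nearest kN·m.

A_s = 3 × 616 = 1848 mm².
T = A_s f_y = 1848 × 460 = 850080 N = 850.08 kN.
From C = T: a = T/(0.85 f'_c b) = 850080/(0.85 × 46.4 × 465) = 46.35 mm.
M_n = T(d − a/2) = 850.08 kN × (350 − 23.175) mm = 277.83 kN·m.

M_n ≈ 278 kN·m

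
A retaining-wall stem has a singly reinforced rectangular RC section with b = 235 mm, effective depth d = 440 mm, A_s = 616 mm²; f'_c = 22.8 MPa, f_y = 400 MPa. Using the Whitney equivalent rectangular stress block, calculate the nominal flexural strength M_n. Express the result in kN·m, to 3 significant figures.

T = A_s f_y = 616 × 400 = 246400 N = 246.4 kN.
From C = T: a = T/(0.85 f'_c b) = 246400/(0.85 × 22.8 × 235) = 54.10 mm.
M_n = T(d − a/2) = 246.4 kN × (440 − 27.05) mm = 101.75 kN·m.

M_n ≈ 102 kN·m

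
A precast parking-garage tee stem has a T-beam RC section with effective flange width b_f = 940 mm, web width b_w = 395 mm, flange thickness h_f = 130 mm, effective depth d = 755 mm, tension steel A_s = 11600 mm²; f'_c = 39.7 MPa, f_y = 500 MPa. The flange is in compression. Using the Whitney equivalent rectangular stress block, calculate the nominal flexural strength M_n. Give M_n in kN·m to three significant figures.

M_n ≈ 3790 kN·m

Tension: T = A_s f_y = 11600 × 500 = 5800000 N.
Try a within the flange: a = T/(0.85 f'_c b_f) = 5800000/(0.85 × 39.7 × 940) = 182.85 mm.
a = 182.85 > h_f = 130 mm: the block extends into the web. Split into flange-overhang and web parts.
C_f = 0.85 f'_c (b_f − b_w) h_f = 0.85 × 39.7 × (940 − 395) × 130 = 2390833 N.
Remaining web compression depth: a_w = (T − C_f)/(0.85 f'_c b_w) = (5800000 − 2390833)/(0.85 × 39.7 × 395) = 255.77 mm.
M_n = C_f(d − h_f/2) + (T − C_f)(d − a_w/2) = 2390833 × (755 − 65) + 3409167 × (755 − 127.885) = 1649.67 + 2137.94 = 3787.61 × 10⁶ N·mm.
M_n = 3787.61 kN·m.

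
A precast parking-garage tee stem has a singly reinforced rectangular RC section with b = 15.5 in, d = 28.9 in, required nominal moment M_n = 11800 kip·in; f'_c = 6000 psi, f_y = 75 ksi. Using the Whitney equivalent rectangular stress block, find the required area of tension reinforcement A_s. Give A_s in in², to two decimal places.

A_s ≈ 6.04 in²

From M_n = 0.85 f'_c a b (d − a/2):
a = d − √(d² − 2M_n/(0.85 f'_c b)) = 28.9 − √(28.9² − 2 × 11800/(0.85 × 6 × 15.5)) = 5.734 in.
A_s = 0.85 f'_c a b / f_y = 0.85 × 6 × 5.734 × 15.5 / 75 = 6.044 in².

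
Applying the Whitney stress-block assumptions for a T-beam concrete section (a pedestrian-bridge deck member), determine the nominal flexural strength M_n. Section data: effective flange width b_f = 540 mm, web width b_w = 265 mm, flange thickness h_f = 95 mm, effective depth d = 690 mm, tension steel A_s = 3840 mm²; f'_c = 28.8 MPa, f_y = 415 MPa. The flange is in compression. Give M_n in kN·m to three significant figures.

M_n ≈ 999 kN·m

Tension: T = A_s f_y = 3840 × 415 = 1593600 N.
Try a within the flange: a = T/(0.85 f'_c b_f) = 1593600/(0.85 × 28.8 × 540) = 120.55 mm.
a = 120.55 > h_f = 95 mm: the block extends into the web. Split into flange-overhang and web parts.
C_f = 0.85 f'_c (b_f − b_w) h_f = 0.85 × 28.8 × (540 − 265) × 95 = 639540 N.
Remaining web compression depth: a_w = (T − C_f)/(0.85 f'_c b_w) = (1593600 − 639540)/(0.85 × 28.8 × 265) = 147.07 mm.
M_n = C_f(d − h_f/2) + (T − C_f)(d − a_w/2) = 639540 × (690 − 47.5) + 954060 × (690 − 73.535) = 410.90 + 588.14 = 999.04 × 10⁶ N·mm.
M_n = 999.04 kN·m.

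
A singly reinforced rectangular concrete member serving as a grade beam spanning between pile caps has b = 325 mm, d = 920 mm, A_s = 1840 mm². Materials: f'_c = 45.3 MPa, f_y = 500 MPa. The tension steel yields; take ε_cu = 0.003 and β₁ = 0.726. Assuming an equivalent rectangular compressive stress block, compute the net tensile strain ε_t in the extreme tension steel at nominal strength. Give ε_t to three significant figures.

a = A_s f_y/(0.85 f'_c b) = 73.52 mm.
β₁ = 0.726, so c = a/β₁ = 73.52/0.726 = 101.27 mm.
From the linear strain diagram with ε_cu = 0.003: ε_t = 0.003 (d − c)/c = 0.003 × (920 − 101.27)/101.27 = 0.0243.
Since ε_t ≥ 0.005, the section is tension-controlled.

ε_t ≈ 0.0243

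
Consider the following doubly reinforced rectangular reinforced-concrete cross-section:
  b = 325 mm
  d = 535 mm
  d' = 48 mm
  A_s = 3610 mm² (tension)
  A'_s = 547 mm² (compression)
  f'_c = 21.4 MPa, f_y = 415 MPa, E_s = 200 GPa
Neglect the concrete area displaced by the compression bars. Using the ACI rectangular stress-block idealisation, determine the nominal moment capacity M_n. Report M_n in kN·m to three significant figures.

Assume both tension and compression steel yield.
Net tension couple steel: A_s − A'_s = 3063 mm².
a = (A_s − A'_s) f_y / (0.85 f'_c b) = 1271145/(0.85 × 21.4 × 325) = 215.02 mm.
c = a/β₁ = 215.02/0.85 = 252.96 mm; ε'_s = 0.003(c − d')/c = 0.0024 ≥ f_y/E_s = 0.0021, so compression steel does yield.
M_n = (A_s − A'_s) f_y (d − a/2) + A'_s f_y (d − d') = [1271145 × (535 − 107.51) + 227005 × (535 − 48)] × 10⁻⁶ = 543.40 + 110.55 = 653.95 kN·m.

M_n ≈ 654 kN·m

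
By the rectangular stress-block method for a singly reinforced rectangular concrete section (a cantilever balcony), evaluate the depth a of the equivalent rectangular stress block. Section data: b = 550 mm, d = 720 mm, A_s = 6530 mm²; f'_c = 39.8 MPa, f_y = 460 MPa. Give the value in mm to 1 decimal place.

T = A_s f_y = 6530 × 460 = 3003800 N = 3003.8 kN.
Setting C = 0.85 f'_c a b equal to T: a = 3003800/(0.85 × 39.8 × 550) = 161.4 mm.

a ≈ 161.4 mm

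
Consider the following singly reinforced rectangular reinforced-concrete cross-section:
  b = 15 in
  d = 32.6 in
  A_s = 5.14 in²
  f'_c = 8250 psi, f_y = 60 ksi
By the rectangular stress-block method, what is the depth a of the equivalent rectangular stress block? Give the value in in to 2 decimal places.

a ≈ 2.93 in

T = A_s f_y = 5.14 × 60 = 308.4 kips.
a = T/(0.85 f'_c b) = 308.4/(0.85 × 8.25 × 15) = 2.93 in.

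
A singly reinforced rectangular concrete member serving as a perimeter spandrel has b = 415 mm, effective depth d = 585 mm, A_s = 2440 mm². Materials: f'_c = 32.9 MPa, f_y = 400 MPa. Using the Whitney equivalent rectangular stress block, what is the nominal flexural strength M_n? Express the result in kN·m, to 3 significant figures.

T = A_s f_y = 2440 × 400 = 976000 N = 976 kN.
From C = T: a = T/(0.85 f'_c b) = 976000/(0.85 × 32.9 × 415) = 84.10 mm.
M_n = T(d − a/2) = 976 kN × (585 − 42.05) mm = 529.92 kN·m.

M_n ≈ 530 kN·m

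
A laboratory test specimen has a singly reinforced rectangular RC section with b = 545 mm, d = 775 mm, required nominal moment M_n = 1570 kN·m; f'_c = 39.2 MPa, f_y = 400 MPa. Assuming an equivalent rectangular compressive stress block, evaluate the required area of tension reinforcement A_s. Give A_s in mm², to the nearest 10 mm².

With M_n = 0.85 f'_c a b (d − a/2), solve the quadratic for a:
a = d − √(d² − 2M_n/(0.85 f'_c b)) = 775 − √(775² − 2 × 1570×10⁶/(0.85 × 39.2 × 545)) = 121.00 mm.
A_s = 0.85 f'_c a b / f_y = 0.85 × 39.2 × 121.00 × 545 / 400 = 5493.2 mm².

A_s ≈ 5490 mm²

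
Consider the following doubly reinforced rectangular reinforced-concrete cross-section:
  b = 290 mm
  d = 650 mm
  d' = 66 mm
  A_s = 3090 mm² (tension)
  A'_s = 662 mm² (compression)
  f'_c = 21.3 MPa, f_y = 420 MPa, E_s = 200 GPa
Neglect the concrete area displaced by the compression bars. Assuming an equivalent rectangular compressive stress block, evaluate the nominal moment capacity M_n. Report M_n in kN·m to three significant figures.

Assume both tension and compression steel yield.
Net tension couple steel: A_s − A'_s = 2428 mm².
a = (A_s − A'_s) f_y / (0.85 f'_c b) = 1019760/(0.85 × 21.3 × 290) = 194.22 mm.
c = a/β₁ = 194.22/0.85 = 228.49 mm; ε'_s = 0.003(c − d')/c = 0.0021 ≥ f_y/E_s = 0.0021, so compression steel does yield.
M_n = (A_s − A'_s) f_y (d − a/2) + A'_s f_y (d − d') = [1019760 × (650 − 97.11) + 278040 × (650 − 66)] × 10⁻⁶ = 563.82 + 162.38 = 726.20 kN·m.

M_n ≈ 726 kN·m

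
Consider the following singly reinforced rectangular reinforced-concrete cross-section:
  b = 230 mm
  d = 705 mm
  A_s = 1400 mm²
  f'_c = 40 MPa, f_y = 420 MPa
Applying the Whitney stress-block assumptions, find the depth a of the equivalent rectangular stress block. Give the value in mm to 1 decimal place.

T = A_s f_y = 1400 × 420 = 588000 N = 588 kN.
Setting C = 0.85 f'_c a b equal to T: a = 588000/(0.85 × 40 × 230) = 75.2 mm.

a ≈ 75.2 mm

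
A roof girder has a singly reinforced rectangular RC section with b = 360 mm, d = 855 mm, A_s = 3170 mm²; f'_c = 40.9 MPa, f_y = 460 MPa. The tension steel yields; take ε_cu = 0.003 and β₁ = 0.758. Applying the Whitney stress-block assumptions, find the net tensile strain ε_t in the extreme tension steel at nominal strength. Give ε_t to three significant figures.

a = A_s f_y/(0.85 f'_c b) = 116.51 mm.
β₁ = 0.758, so c = a/β₁ = 116.51/0.758 = 153.71 mm.
From the linear strain diagram with ε_cu = 0.003: ε_t = 0.003 (d − c)/c = 0.003 × (855 − 153.71)/153.71 = 0.0137.
Since ε_t ≥ 0.005, the section is tension-controlled.

ε_t ≈ 0.0137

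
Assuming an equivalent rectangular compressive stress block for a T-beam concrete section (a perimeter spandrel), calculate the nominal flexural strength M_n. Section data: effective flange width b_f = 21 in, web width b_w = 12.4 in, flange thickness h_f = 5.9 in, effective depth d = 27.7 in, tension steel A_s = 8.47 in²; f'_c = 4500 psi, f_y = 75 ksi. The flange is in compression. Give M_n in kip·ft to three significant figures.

M_n ≈ 1250 kip·ft

Tension: T = A_s f_y = 8.47 × 75 = 635.25 kips.
Try a within the flange: a = T/(0.85 f'_c b_f) = 635.25/(0.85 × 4.5 × 21) = 7.908 in.
a = 7.908 > h_f = 5.9 in: the block extends into the web. Split into flange-overhang and web parts.
C_f = 0.85 f'_c (b_f − b_w) h_f = 0.85 × 4.5 × (21 − 12.4) × 5.9 = 194.1 kips.
Remaining web compression depth: a_w = (T − C_f)/(0.85 f'_c b_w) = (635.25 − 194.1)/(0.85 × 4.5 × 12.4) = 9.301 in.
M_n = C_f(d − h_f/2) + (T − C_f)(d − a_w/2) = 194.1 × (27.7 − 2.95) + 441.15 × (27.7 − 4.6505) = 4804.0 + 10168.3 = 14972.3 kip·in.
M_n = 14972.3/12 = 1247.69 kip·ft.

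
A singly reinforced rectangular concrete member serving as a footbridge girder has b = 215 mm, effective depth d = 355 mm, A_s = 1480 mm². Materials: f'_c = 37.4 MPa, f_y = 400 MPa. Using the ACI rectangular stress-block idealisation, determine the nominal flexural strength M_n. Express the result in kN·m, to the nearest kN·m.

T = A_s f_y = 1480 × 400 = 592000 N = 592 kN.
From C = T: a = T/(0.85 f'_c b) = 592000/(0.85 × 37.4 × 215) = 86.61 mm.
M_n = T(d − a/2) = 592 kN × (355 − 43.305) mm = 184.52 kN·m.

M_n ≈ 185 kN·m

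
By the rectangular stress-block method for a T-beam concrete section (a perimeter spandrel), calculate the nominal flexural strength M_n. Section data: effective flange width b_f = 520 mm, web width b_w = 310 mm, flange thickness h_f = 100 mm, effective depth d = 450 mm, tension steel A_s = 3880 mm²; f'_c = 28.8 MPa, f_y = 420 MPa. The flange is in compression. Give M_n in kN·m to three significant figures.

M_n ≈ 626 kN·m

Tension: T = A_s f_y = 3880 × 420 = 1629600 N.
Try a within the flange: a = T/(0.85 f'_c b_f) = 1629600/(0.85 × 28.8 × 520) = 128.02 mm.
a = 128.02 > h_f = 100 mm: the block extends into the web. Split into flange-overhang and web parts.
C_f = 0.85 f'_c (b_f − b_w) h_f = 0.85 × 28.8 × (520 − 310) × 100 = 514080 N.
Remaining web compression depth: a_w = (T − C_f)/(0.85 f'_c b_w) = (1629600 − 514080)/(0.85 × 28.8 × 310) = 147.00 mm.
M_n = C_f(d − h_f/2) + (T − C_f)(d − a_w/2) = 514080 × (450 − 50) + 1115520 × (450 − 73.5) = 205.63 + 419.99 = 625.62 × 10⁶ N·mm.
M_n = 625.62 kN·m.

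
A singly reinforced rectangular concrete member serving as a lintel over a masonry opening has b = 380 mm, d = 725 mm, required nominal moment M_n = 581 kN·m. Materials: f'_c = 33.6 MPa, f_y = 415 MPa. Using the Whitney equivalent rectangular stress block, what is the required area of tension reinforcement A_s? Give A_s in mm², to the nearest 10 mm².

With M_n = 0.85 f'_c a b (d − a/2), solve the quadratic for a:
a = d − √(d² − 2M_n/(0.85 f'_c b)) = 725 − √(725² − 2 × 581×10⁶/(0.85 × 33.6 × 380)) = 78.04 mm.
A_s = 0.85 f'_c a b / f_y = 0.85 × 33.6 × 78.04 × 380 / 415 = 2040.8 mm².

A_s ≈ 2040 mm²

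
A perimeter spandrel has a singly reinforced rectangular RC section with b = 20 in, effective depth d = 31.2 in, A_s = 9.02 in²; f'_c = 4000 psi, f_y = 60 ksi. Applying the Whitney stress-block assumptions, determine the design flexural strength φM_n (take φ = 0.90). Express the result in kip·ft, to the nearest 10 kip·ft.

φM_n ≈ 1100 kip·ft

T = A_s f_y = 9.02 × 60 = 541.2 kips.
a = T/(0.85 f'_c b) = 541.2/(0.85 × 4 × 20) = 7.959 in.
M_n = T(d − a/2) = 541.2 × (31.2 − 3.9795) = 14731.7 kip·in = 14731.7/12 = 1227.64 kip·ft.
φM_n = 0.90 × 1227.64 = 1104.88 kip·ft.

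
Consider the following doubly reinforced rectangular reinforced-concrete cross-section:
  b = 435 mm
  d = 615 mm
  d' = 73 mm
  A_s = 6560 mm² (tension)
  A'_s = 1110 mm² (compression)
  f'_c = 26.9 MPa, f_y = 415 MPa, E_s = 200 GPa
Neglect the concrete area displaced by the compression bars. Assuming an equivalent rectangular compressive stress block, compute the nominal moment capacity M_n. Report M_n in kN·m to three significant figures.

M_n ≈ 1380 kN·m

Assume both tension and compression steel yield.
Net tension couple steel: A_s − A'_s = 5450 mm².
a = (A_s − A'_s) f_y / (0.85 f'_c b) = 2261750/(0.85 × 26.9 × 435) = 227.40 mm.
c = a/β₁ = 227.40/0.85 = 267.53 mm; ε'_s = 0.003(c − d')/c = 0.0022 ≥ f_y/E_s = 0.0021, so compression steel does yield.
M_n = (A_s − A'_s) f_y (d − a/2) + A'_s f_y (d − d') = [2261750 × (615 − 113.7) + 460650 × (615 − 73)] × 10⁻⁶ = 1133.82 + 249.67 = 1383.49 kN·m.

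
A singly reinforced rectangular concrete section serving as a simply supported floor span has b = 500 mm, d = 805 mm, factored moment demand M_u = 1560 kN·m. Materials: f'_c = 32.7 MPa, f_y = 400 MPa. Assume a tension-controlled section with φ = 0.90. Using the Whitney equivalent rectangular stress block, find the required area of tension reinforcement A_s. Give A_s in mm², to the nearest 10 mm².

M_n = M_u/φ = 1560/0.90 = 1733.33 kN·m.
With M_n = 0.85 f'_c a b (d − a/2), solve the quadratic for a:
a = d − √(d² − 2M_n/(0.85 f'_c b)) = 805 − √(805² − 2 × 1733.33×10⁶/(0.85 × 32.7 × 500)) = 173.67 mm.
A_s = 0.85 f'_c a b / f_y = 0.85 × 32.7 × 173.67 × 500 / 400 = 6033.9 mm².

A_s ≈ 6030 mm²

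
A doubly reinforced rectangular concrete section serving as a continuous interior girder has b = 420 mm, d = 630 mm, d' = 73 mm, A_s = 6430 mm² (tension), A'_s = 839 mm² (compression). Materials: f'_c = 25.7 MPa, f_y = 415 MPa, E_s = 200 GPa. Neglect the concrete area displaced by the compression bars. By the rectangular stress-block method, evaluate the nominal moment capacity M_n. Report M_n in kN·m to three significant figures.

Assume both tension and compression steel yield.
Net tension couple steel: A_s − A'_s = 5591 mm².
a = (A_s − A'_s) f_y / (0.85 f'_c b) = 2320265/(0.85 × 25.7 × 420) = 252.89 mm.
c = a/β₁ = 252.89/0.85 = 297.52 mm; ε'_s = 0.003(c − d')/c = 0.0023 ≥ f_y/E_s = 0.0021, so compression steel does yield.
M_n = (A_s − A'_s) f_y (d − a/2) + A'_s f_y (d − d') = [2320265 × (630 − 126.445) + 348185 × (630 − 73)] × 10⁻⁶ = 1168.38 + 193.94 = 1362.32 kN·m.

M_n ≈ 1360 kN·m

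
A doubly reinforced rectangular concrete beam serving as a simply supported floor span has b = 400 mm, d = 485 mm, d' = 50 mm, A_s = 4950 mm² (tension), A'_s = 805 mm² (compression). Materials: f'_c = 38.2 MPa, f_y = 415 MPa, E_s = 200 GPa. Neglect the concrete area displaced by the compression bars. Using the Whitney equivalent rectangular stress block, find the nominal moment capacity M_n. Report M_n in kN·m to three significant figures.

M_n ≈ 866 kN·m

Assume both tension and compression steel yield.
Net tension couple steel: A_s − A'_s = 4145 mm².
a = (A_s − A'_s) f_y / (0.85 f'_c b) = 1720175/(0.85 × 38.2 × 400) = 132.44 mm.
c = a/β₁ = 132.44/0.777 = 170.45 mm; ε'_s = 0.003(c − d')/c = 0.0021 ≥ f_y/E_s = 0.0021, so compression steel does yield.
M_n = (A_s − A'_s) f_y (d − a/2) + A'_s f_y (d − d') = [1720175 × (485 − 66.22) + 334075 × (485 − 50)] × 10⁻⁶ = 720.37 + 145.32 = 865.69 kN·m.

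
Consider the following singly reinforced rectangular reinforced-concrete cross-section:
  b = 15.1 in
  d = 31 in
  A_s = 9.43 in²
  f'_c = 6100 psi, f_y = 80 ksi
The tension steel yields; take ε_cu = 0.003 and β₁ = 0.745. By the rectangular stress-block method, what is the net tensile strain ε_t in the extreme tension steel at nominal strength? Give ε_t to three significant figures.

ε_t ≈ 0.00419

a = A_s f_y/(0.85 f'_c b) = 9.636 in.
β₁ = 0.745, so c = a/β₁ = 9.636/0.745 = 12.934 in.
From the linear strain diagram with ε_cu = 0.003: ε_t = 0.003 (d − c)/c = 0.003 × (31 − 12.934)/12.934 = 0.00419.
ε_t is between 0.004 and 0.005 — transition zone.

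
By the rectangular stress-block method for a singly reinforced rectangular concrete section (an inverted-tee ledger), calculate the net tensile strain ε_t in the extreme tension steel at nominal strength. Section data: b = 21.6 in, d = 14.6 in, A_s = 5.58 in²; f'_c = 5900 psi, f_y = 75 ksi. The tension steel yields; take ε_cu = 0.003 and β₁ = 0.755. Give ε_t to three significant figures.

a = A_s f_y/(0.85 f'_c b) = 3.863 in.
β₁ = 0.755, so c = a/β₁ = 3.863/0.755 = 5.117 in.
From the linear strain diagram with ε_cu = 0.003: ε_t = 0.003 (d − c)/c = 0.003 × (14.6 − 5.117)/5.117 = 0.00556.
Since ε_t ≥ 0.005, the section is tension-controlled.

ε_t ≈ 0.00556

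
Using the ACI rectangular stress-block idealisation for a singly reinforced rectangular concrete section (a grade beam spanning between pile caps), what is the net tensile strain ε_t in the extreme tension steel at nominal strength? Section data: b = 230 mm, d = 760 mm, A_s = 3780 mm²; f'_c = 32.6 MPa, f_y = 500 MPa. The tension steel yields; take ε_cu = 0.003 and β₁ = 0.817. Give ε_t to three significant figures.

ε_t ≈ 0.00328

a = A_s f_y/(0.85 f'_c b) = 296.55 mm.
β₁ = 0.817, so c = a/β₁ = 296.55/0.817 = 362.97 mm.
From the linear strain diagram with ε_cu = 0.003: ε_t = 0.003 (d − c)/c = 0.003 × (760 − 362.97)/362.97 = 0.00328.
ε_t < 0.004 — the section is over-reinforced for flexure under ACI limits.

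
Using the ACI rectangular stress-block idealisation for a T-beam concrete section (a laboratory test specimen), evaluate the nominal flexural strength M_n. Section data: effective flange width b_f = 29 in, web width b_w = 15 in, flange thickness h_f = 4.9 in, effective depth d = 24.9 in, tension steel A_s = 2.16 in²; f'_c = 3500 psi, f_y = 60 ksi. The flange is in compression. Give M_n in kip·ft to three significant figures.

Tension: T = A_s f_y = 2.16 × 60 = 129.6 kips.
Try a within the flange: a = T/(0.85 f'_c b_f) = 129.6/(0.85 × 3.5 × 29) = 1.502 in.
Since a = 1.502 ≤ h_f = 4.9 in, the stress block lies entirely in the flange; analyse as a rectangular beam of width b_f.
M_n = T(d − a/2) = 129.6 × (24.9 − 0.751) = 3129.7 kip·in.
M_n = 3129.7/12 = 260.81 kip·ft.

M_n ≈ 261 kip·ft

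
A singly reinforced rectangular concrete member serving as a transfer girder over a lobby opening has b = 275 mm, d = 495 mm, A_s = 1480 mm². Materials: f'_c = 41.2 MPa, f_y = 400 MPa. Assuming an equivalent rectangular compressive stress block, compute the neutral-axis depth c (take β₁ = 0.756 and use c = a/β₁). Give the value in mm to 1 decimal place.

c ≈ 81.3 mm

T = A_s f_y = 1480 × 400 = 592000 N = 592 kN.
Setting C = 0.85 f'_c a b equal to T: a = 592000/(0.85 × 41.2 × 275) = 61.471 mm.
With β₁ = 0.756, c = a/β₁ = 61.471/0.756 = 81.3 mm.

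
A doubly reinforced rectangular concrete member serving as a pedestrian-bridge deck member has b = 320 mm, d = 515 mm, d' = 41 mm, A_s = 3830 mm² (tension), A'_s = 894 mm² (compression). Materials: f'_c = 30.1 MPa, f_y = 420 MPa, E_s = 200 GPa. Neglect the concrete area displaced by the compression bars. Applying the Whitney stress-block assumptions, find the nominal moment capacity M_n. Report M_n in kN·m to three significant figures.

M_n ≈ 720 kN·m

Assume both tension and compression steel yield.
Net tension couple steel: A_s − A'_s = 2936 mm².
a = (A_s − A'_s) f_y / (0.85 f'_c b) = 1233120/(0.85 × 30.1 × 320) = 150.62 mm.
c = a/β₁ = 150.62/0.835 = 180.38 mm; ε'_s = 0.003(c − d')/c = 0.0023 ≥ f_y/E_s = 0.0021, so compression steel does yield.
M_n = (A_s − A'_s) f_y (d − a/2) + A'_s f_y (d − d') = [1233120 × (515 − 75.31) + 375480 × (515 − 41)] × 10⁻⁶ = 542.19 + 177.98 = 720.17 kN·m.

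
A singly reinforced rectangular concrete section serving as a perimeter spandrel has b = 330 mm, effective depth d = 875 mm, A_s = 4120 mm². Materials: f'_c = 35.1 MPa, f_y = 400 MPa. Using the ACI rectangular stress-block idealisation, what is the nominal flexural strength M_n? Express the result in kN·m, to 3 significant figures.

T = A_s f_y = 4120 × 400 = 1648000 N = 1648 kN.
From C = T: a = T/(0.85 f'_c b) = 1648000/(0.85 × 35.1 × 330) = 167.39 mm.
M_n = T(d − a/2) = 1648 kN × (875 − 83.695) mm = 1304.07 kN·m.

M_n ≈ 1300 kN·m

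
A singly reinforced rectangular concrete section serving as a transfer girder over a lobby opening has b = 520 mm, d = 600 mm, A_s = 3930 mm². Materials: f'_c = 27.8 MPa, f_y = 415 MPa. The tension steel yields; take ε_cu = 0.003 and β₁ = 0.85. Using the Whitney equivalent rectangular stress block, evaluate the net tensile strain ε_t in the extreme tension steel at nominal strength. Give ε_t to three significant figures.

ε_t ≈ 0.00853

a = A_s f_y/(0.85 f'_c b) = 132.73 mm.
β₁ = 0.85, so c = a/β₁ = 132.73/0.85 = 156.15 mm.
From the linear strain diagram with ε_cu = 0.003: ε_t = 0.003 (d − c)/c = 0.003 × (600 − 156.15)/156.15 = 0.00853.
Since ε_t ≥ 0.005, the section is tension-controlled.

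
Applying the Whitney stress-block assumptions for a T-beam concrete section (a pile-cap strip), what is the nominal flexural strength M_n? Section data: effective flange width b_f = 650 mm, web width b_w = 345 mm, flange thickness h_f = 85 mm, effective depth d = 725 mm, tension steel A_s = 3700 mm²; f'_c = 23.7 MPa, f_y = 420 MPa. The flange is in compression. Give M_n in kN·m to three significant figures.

Tension: T = A_s f_y = 3700 × 420 = 1554000 N.
Try a within the flange: a = T/(0.85 f'_c b_f) = 1554000/(0.85 × 23.7 × 650) = 118.68 mm.
a = 118.68 > h_f = 85 mm: the block extends into the web. Split into flange-overhang and web parts.
C_f = 0.85 f'_c (b_f − b_w) h_f = 0.85 × 23.7 × (650 − 345) × 85 = 522259 N.
Remaining web compression depth: a_w = (T − C_f)/(0.85 f'_c b_w) = (1554000 − 522259)/(0.85 × 23.7 × 345) = 148.45 mm.
M_n = C_f(d − h_f/2) + (T − C_f)(d − a_w/2) = 522259 × (725 − 42.5) + 1031741 × (725 − 74.225) = 356.44 + 671.43 = 1027.87 × 10⁶ N·mm.
M_n = 1027.87 kN·m.

M_n ≈ 1030 kN·m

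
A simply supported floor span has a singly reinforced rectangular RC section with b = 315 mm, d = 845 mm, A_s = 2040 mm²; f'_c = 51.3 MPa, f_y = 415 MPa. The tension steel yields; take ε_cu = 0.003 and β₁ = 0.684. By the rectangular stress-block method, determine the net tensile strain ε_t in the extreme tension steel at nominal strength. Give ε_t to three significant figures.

a = A_s f_y/(0.85 f'_c b) = 61.64 mm.
β₁ = 0.684, so c = a/β₁ = 61.64/0.684 = 90.12 mm.
From the linear strain diagram with ε_cu = 0.003: ε_t = 0.003 (d − c)/c = 0.003 × (845 − 90.12)/90.12 = 0.0251.
Since ε_t ≥ 0.005, the section is tension-controlled.

ε_t ≈ 0.0251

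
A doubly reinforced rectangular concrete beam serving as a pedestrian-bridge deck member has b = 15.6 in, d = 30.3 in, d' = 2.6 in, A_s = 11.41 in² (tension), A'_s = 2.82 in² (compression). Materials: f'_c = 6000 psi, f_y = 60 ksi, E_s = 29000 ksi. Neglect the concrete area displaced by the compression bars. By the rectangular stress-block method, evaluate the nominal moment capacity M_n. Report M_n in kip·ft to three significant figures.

M_n ≈ 1550 kip·ft

Assume both steels yield.
a = (A_s − A'_s) f_y/(0.85 f'_c b) = (11.41 − 2.82) × 60/(0.85 × 6 × 15.6) = 6.478 in.
c = a/β₁ = 6.478/0.75 = 8.637 in; ε'_s = 0.003(c − d')/c = 0.0021 ≥ ε_y = 0.0021, so the compression steel yields.
M_n = (A_s − A'_s) f_y (d − a/2) + A'_s f_y (d − d') = 515.4 × (30.3 − 3.239) + 169.2 × (30.3 − 2.6) = 13947.2 + 4686.8 = 18634.0 kip·in = 18634.0/12 = 1552.83 kip·ft.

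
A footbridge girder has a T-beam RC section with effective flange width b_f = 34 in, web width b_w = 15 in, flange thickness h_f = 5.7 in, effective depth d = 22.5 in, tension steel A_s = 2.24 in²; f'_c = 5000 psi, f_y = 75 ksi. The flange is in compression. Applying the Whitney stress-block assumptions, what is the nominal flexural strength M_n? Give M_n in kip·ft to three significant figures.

M_n ≈ 307 kip·ft

Tension: T = A_s f_y = 2.24 × 75 = 168 kips.
Try a within the flange: a = T/(0.85 f'_c b_f) = 168/(0.85 × 5 × 34) = 1.163 in.
Since a = 1.163 ≤ h_f = 5.7 in, the stress block lies entirely in the flange; analyse as a rectangular beam of width b_f.
M_n = T(d − a/2) = 168 × (22.5 − 0.5815) = 3682.3 kip·in.
M_n = 3682.3/12 = 306.86 kip·ft.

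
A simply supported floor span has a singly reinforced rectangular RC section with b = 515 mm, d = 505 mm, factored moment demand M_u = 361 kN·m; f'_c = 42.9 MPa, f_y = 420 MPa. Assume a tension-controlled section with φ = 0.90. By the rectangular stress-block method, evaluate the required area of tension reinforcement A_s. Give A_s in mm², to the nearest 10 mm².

A_s ≈ 1980 mm²

M_n = M_u/φ = 361/0.90 = 401.111 kN·m.
With M_n = 0.85 f'_c a b (d − a/2), solve the quadratic for a:
a = d − √(d² − 2M_n/(0.85 f'_c b)) = 505 − √(505² − 2 × 401.111×10⁶/(0.85 × 42.9 × 515)) = 44.23 mm.
A_s = 0.85 f'_c a b / f_y = 0.85 × 42.9 × 44.23 × 515 / 420 = 1977.7 mm².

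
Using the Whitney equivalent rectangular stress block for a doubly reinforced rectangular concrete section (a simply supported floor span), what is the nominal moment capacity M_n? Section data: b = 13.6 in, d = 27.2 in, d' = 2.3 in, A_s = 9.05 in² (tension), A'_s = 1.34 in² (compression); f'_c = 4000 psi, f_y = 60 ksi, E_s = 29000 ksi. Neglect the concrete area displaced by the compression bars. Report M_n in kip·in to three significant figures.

Assume both steels yield.
a = (A_s − A'_s) f_y/(0.85 f'_c b) = (9.05 − 1.34) × 60/(0.85 × 4 × 13.6) = 10.004 in.
c = a/β₁ = 10.004/0.85 = 11.769 in; ε'_s = 0.003(c − d')/c = 0.0024 ≥ ε_y = 0.0021, so the compression steel yields.
M_n = (A_s − A'_s) f_y (d − a/2) + A'_s f_y (d − d') = 462.6 × (27.2 − 5.002) + 80.4 × (27.2 − 2.3) = 10268.8 + 2002.0 = 12270.8 kip·in.

M_n ≈ 12300 kip·in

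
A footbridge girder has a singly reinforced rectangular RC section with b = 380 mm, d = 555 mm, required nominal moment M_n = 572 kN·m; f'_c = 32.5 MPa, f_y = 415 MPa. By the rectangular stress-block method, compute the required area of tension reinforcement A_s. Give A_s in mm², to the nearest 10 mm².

A_s ≈ 2750 mm²

With M_n = 0.85 f'_c a b (d − a/2), solve the quadratic for a:
a = d − √(d² − 2M_n/(0.85 f'_c b)) = 555 − √(555² − 2 × 572×10⁶/(0.85 × 32.5 × 380)) = 108.85 mm.
A_s = 0.85 f'_c a b / f_y = 0.85 × 32.5 × 108.85 × 380 / 415 = 2753.4 mm².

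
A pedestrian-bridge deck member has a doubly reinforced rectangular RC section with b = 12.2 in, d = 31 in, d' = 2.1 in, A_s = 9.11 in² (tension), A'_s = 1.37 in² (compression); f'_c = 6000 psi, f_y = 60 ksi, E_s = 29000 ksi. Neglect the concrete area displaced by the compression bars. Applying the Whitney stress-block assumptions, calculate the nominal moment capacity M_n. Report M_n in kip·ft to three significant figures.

Assume both steels yield.
a = (A_s − A'_s) f_y/(0.85 f'_c b) = (9.11 − 1.37) × 60/(0.85 × 6 × 12.2) = 7.464 in.
c = a/β₁ = 7.464/0.75 = 9.952 in; ε'_s = 0.003(c − d')/c = 0.0024 ≥ ε_y = 0.0021, so the compression steel yields.
M_n = (A_s − A'_s) f_y (d − a/2) + A'_s f_y (d − d') = 464.4 × (31 − 3.732) + 82.2 × (31 − 2.1) = 12663.3 + 2375.6 = 15038.9 kip·in = 15038.9/12 = 1253.24 kip·ft.

M_n ≈ 1250 kip·ft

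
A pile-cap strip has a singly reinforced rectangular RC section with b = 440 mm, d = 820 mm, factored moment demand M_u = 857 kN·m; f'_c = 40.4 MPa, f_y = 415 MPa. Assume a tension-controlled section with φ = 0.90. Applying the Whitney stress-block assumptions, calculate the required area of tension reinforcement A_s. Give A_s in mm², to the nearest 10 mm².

A_s ≈ 2940 mm²

M_n = M_u/φ = 857/0.90 = 952.222 kN·m.
With M_n = 0.85 f'_c a b (d − a/2), solve the quadratic for a:
a = d − √(d² − 2M_n/(0.85 f'_c b)) = 820 − √(820² − 2 × 952.222×10⁶/(0.85 × 40.4 × 440)) = 80.84 mm.
A_s = 0.85 f'_c a b / f_y = 0.85 × 40.4 × 80.84 × 440 / 415 = 2943.3 mm².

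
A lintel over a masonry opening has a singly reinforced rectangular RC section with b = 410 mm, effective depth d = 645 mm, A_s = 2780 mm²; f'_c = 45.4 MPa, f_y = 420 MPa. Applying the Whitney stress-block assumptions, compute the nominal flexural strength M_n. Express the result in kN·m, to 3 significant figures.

T = A_s f_y = 2780 × 420 = 1167600 N = 1167.6 kN.
From C = T: a = T/(0.85 f'_c b) = 1167600/(0.85 × 45.4 × 410) = 73.80 mm.
M_n = T(d − a/2) = 1167.6 kN × (645 − 36.9) mm = 710.02 kN·m.

M_n ≈ 710 kN·m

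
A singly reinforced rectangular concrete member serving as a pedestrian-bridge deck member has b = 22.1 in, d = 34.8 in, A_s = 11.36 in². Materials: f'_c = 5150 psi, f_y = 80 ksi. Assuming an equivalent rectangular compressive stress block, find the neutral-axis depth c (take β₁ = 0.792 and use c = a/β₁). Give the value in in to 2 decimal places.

c ≈ 11.86 in

T = A_s f_y = 11.36 × 80 = 908.8 kips.
a = T/(0.85 f'_c b) = 908.8/(0.85 × 5.15 × 22.1) = 9.3940 in.
With β₁ = 0.792, c = a/β₁ = 9.3940/0.792 = 11.86 in.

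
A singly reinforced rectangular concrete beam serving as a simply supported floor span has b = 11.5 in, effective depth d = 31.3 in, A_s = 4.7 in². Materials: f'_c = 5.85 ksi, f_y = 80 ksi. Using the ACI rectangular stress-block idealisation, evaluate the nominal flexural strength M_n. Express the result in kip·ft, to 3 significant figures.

M_n ≈ 878 kip·ft

T = A_s f_y = 4.7 × 80 = 376 kips.
a = T/(0.85 f'_c b) = 376/(0.85 × 5.85 × 11.5) = 6.575 in.
M_n = T(d − a/2) = 376 × (31.3 − 3.2875) = 10532.7 kip·in = 10532.7/12 = 877.73 kip·ft.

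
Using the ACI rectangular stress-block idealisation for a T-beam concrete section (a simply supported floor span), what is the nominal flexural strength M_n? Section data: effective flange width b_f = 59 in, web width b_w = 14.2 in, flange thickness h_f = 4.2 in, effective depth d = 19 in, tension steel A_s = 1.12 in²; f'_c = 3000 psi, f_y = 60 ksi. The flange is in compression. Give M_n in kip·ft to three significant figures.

Tension: T = A_s f_y = 1.12 × 60 = 67.2 kips.
Try a within the flange: a = T/(0.85 f'_c b_f) = 67.2/(0.85 × 3 × 59) = 0.447 in.
Since a = 0.447 ≤ h_f = 4.2 in, the stress block lies entirely in the flange; analyse as a rectangular beam of width b_f.
M_n = T(d − a/2) = 67.2 × (19 − 0.2235) = 1261.8 kip·in.
M_n = 1261.8/12 = 105.15 kip·ft.

M_n ≈ 105 kip·ft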